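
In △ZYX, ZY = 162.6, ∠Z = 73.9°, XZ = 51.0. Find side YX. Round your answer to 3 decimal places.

By the law of cosines, YX² = XZ² + ZY² − 2·XZ·ZY·cos Z = 24440, so YX ≈ 156.33.

156.334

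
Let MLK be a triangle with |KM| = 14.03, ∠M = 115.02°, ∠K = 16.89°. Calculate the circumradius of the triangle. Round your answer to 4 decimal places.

The third angle is ∠L = 180° − ∠K − ∠M = 48.09°.
Law of sines: |LK| = |KM|·sin M/sin L ≈ 17.083.
Law of sines: |ML| = |KM|·sin K/sin L ≈ 5.4773.
Circumradius = |KM|/(2 sin L) ≈ 9.4263.

R ≈ 9.4263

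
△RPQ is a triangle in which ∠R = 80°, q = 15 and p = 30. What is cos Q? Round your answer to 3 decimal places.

By the law of cosines, r² = p² + q² − 2·p·q·cos R = 968.72, so r ≈ 31.124.
Law of cosines again: cos Q = (r² + p² − q²)/(2·r·p) ≈ 0.88019, so ∠Q ≈ 28.33°.

cos Q ≈ 0.880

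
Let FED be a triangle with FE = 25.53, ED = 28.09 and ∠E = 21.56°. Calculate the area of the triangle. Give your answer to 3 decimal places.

Area = ½·FE·ED·sin E ≈ 131.77.

area ≈ 131.765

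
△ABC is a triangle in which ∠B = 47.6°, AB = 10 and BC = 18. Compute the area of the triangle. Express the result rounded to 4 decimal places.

Area = ½·AB·BC·sin B ≈ 66.461.

area ≈ 66.4610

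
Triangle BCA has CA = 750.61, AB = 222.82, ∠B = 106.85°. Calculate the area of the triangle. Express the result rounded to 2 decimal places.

69850.28

Law of sines: sin C = AB·sin B/CA ≈ 0.28411.
Since CA ≥ AB, only the acute value applies: ∠C ≈ 16.51°.
Then ∠A = 180° − ∠B − ∠C ≈ 56.64°.
Law of sines gives BC = CA·sin A/sin B ≈ 655.09.
Area = ½·CA·AB·sin A ≈ 69850.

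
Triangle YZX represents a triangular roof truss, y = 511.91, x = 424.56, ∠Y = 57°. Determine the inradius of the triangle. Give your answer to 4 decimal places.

Law of sines: sin X = x·sin Y/y ≈ 0.69556.
Since y ≥ x, only the acute value applies: ∠X ≈ 44.07°.
Then ∠Z = 180° − ∠Y − ∠X ≈ 78.93°.
Law of sines gives z = y·sin Z/sin Y ≈ 599.02.
Area = ½·y·x·sin Z ≈ 1.0665e+05.
Semiperimeter s = (511.91+599.02+424.56)/2 = 767.75.
Inradius = area/s = 1.0665e+05/767.75 ≈ 138.91.

r ≈ 138.9074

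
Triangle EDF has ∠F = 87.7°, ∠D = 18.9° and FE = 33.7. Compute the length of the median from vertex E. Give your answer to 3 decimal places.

m_E ≈ 59.042

The third angle is ∠E = 180° − ∠D − ∠F = 73.40°.
Law of sines: DF = FE·sin E/sin D ≈ 99.703.
Law of sines: ED = FE·sin F/sin D ≈ 103.96.
Median from E: ½√(2·FE² + 2·ED² − DF²) ≈ 59.042.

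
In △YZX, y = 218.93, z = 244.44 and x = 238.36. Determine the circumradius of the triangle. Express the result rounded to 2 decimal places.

R ≈ 135.45

By the law of cosines, cos Y = (z² + x² − y²) / (2·z·x) ≈ 0.58900, so ∠Y ≈ 53.91°.
Circumradius = y/(2 sin Y) ≈ 135.45.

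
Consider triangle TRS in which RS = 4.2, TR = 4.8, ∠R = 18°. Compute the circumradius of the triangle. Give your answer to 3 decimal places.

By the law of cosines, ST² = TR² + RS² − 2·TR·RS·cos R = 2.3334, so ST ≈ 1.5275.
Area = ½·TR·RS·sin R ≈ 3.1149.
Circumradius = ST/(2 sin R) ≈ 2.4716.

2.472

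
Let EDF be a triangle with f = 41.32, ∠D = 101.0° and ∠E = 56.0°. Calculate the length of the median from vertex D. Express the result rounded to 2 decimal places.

44.75

The third angle is ∠F = 180° − ∠E − ∠D = 23.00°.
Law of sines: e = f·sin E/sin F ≈ 87.671.
Law of sines: d = f·sin D/sin F ≈ 103.81.
Median from D: ½√(2·f² + 2·e² − d²) ≈ 44.752.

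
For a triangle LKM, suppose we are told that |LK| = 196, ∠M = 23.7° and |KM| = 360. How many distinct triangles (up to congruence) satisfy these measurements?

|KM|·sin M = 360·sin(23.7°) ≈ 144.7.
Since |KM| sin M < |LK| < |KM| (144.7 < 196 < 360), two triangles exist.

2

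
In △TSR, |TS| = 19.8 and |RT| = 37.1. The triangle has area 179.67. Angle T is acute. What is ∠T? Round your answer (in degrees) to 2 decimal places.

From area = ½·|RT|·|TS|·sin T, we get sin T = 2·area/(|RT|·|TS|) ≈ 0.48918.
Taking the acute solution, ∠T ≈ 29.29°.

∠T ≈ 29.29°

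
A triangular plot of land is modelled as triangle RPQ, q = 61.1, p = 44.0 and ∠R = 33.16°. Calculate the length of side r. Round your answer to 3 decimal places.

By the law of cosines, r² = p² + q² − 2·p·q·cos R = 1168, so r ≈ 34.177.

34.177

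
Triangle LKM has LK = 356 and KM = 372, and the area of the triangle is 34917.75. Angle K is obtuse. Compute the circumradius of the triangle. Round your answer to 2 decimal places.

From area = ½·LK·KM·sin K, we get sin K = 2·area/(LK·KM) ≈ 0.52733.
Taking the obtuse solution, ∠K ≈ 148.17°.
Law of cosines then gives ML ≈ 700.12.
Circumradius = ML/(2 sin K) ≈ 663.83.

663.83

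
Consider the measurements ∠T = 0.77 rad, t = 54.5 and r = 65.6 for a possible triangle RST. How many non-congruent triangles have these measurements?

r·sin T = 65.6·sin(0.77 rad) ≈ 45.67.
Since r sin T < t < r (45.67 < 54.5 < 65.6), two triangles exist.

2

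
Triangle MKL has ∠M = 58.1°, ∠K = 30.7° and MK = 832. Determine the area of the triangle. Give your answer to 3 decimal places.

150050.476

The third angle is ∠L = 180° − ∠M − ∠K = 91.20°.
Law of sines: KL = MK·sin M/sin L ≈ 706.5.
Law of sines: LM = MK·sin K/sin L ≈ 424.86.
Area = ½·MK·KL·sin K ≈ 1.5005e+05.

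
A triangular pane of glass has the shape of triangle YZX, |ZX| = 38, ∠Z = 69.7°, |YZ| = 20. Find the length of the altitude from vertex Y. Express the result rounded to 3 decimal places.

18.758

By the law of cosines, |XY|² = |YZ|² + |ZX|² − 2·|YZ|·|ZX|·cos Z = 1316.7, so |XY| ≈ 36.286.
Area = ½·|YZ|·|ZX|·sin Z ≈ 356.4.
The altitude from Y has length 2·area/|ZX| ≈ 18.758.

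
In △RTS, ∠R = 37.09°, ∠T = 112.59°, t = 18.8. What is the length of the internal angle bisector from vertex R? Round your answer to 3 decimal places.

The third angle is ∠S = 180° − ∠R − ∠T = 30.32°.
Law of sines: r = t·sin R/sin T ≈ 12.28.
Law of sines: s = t·sin S/sin T ≈ 10.279.
The bisector from R has length 2·t·s·cos(∠R/2)/(t+s) ≈ 12.601.

t_R ≈ 12.601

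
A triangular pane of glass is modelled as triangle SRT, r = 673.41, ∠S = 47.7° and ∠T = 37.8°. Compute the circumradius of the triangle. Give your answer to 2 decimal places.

337.75

The third angle is ∠R = 180° − ∠T − ∠S = 94.50°.
Law of sines: s = r·sin S/sin R ≈ 499.62.
Law of sines: t = r·sin T/sin R ≈ 414.01.
Circumradius = r/(2 sin R) ≈ 337.75.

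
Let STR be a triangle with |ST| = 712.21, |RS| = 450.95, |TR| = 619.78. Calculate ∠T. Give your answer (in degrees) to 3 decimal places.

By the law of cosines, cos T = (|ST|² + |TR|² − |RS|²) / (2·|ST|·|TR|) ≈ 0.77933, so ∠T ≈ 38.80°.

38.801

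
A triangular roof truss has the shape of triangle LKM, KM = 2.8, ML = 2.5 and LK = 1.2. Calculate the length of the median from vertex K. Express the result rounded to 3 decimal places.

Median from K: ½√(2·LK² + 2·KM² − ML²) ≈ 1.7543.

1.754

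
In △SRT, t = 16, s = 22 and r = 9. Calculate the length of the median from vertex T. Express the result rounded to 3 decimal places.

Median from T: ½√(2·s² + 2·r² − t²) ≈ 14.782.

m_T ≈ 14.782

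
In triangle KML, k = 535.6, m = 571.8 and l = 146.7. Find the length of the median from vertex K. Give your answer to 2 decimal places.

Median from K: ½√(2·m² + 2·l² − k²) ≈ 320.19.

m_K ≈ 320.19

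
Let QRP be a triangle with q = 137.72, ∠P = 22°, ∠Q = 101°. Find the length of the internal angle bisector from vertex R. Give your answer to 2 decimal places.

66.86

The third angle is ∠R = 180° − ∠P − ∠Q = 57.00°.
Law of sines: r = q·sin R/sin Q ≈ 117.66.
Law of sines: p = q·sin P/sin Q ≈ 52.556.
The bisector from R has length 2·p·q·cos(∠R/2)/(p+q) ≈ 66.86.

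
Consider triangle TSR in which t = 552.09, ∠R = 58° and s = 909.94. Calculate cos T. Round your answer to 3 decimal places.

0.797

By the law of cosines, r² = t² + s² − 2·t·s·cos R = 6.0036e+05, so r ≈ 774.83.
Law of cosines again: cos T = (s² + r² − t²)/(2·s·r) ≈ 0.79679, so ∠T ≈ 37.18°.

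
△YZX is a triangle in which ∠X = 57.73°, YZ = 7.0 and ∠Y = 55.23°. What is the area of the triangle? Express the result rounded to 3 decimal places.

21.916

The third angle is ∠Z = 180° − ∠X − ∠Y = 67.04°.
Law of sines: ZX = YZ·sin Y/sin X ≈ 6.8005.
Law of sines: XY = YZ·sin Z/sin X ≈ 7.6229.
Area = ½·YZ·ZX·sin Z ≈ 21.916.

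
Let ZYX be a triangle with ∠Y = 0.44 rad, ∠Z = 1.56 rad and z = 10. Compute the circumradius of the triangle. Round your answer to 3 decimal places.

R ≈ 5.000

The third angle is ∠X = π − ∠Z − ∠Y = 1.142 rad.
Law of sines: y = z·sin Y/sin Z ≈ 4.2596.
Law of sines: x = z·sin X/sin Z ≈ 9.0935.
Circumradius = z/(2 sin Z) ≈ 5.0003.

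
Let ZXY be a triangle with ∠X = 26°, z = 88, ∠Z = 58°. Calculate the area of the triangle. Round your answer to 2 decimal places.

The third angle is ∠Y = 180° − ∠Z − ∠X = 96.00°.
Law of sines: x = z·sin X/sin Z ≈ 45.489.
Law of sines: y = z·sin Y/sin Z ≈ 103.2.
Area = ½·z·x·sin Y ≈ 1990.5.

area ≈ 1990.54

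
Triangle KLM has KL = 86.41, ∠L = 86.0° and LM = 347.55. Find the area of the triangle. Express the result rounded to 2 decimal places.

Area = ½·KL·LM·sin L ≈ 14979.

14979.32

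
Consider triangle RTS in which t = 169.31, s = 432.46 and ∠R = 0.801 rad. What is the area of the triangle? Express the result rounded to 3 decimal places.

Area = ½·t·s·sin R ≈ 26288.

26287.829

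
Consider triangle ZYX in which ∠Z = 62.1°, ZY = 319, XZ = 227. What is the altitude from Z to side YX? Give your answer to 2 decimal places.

By the law of cosines, YX² = XZ² + ZY² − 2·XZ·ZY·cos Z = 85522, so YX ≈ 292.44.
Area = ½·XZ·ZY·sin Z ≈ 31998.
The altitude from Z has length 2·area/YX ≈ 218.83.

218.83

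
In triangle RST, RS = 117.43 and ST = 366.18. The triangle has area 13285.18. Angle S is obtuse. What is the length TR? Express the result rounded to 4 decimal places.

From area = ½·RS·ST·sin S, we get sin S = 2·area/(RS·ST) ≈ 0.61791.
Taking the obtuse solution, ∠S ≈ 2.476 rad.
Law of cosines then gives TR ≈ 464.22.

464.2154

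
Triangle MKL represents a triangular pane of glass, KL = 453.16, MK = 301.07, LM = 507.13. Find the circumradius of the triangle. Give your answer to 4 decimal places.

By the law of cosines, cos M = (LM² + MK² − KL²) / (2·LM·MK) ≈ 0.46656, so ∠M ≈ 62.19°.
Circumradius = KL/(2 sin M) ≈ 256.17.

R ≈ 256.1702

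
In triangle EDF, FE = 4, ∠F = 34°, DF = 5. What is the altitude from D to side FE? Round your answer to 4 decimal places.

h_D ≈ 2.7960

By the law of cosines, ED² = DF² + FE² − 2·DF·FE·cos F = 7.8385, so ED ≈ 2.7997.
Area = ½·DF·FE·sin F ≈ 5.5919.
The altitude from D has length 2·area/FE ≈ 2.796.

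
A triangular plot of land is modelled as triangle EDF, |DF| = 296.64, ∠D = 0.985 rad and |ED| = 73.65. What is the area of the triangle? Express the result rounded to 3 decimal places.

area ≈ 9102.471

Area = ½·|ED|·|DF|·sin D ≈ 9102.5.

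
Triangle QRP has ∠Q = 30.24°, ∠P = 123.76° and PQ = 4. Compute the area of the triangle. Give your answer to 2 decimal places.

area ≈ 7.64

The third angle is ∠R = 180° − ∠P − ∠Q = 26.00°.
Law of sines: RP = PQ·sin Q/sin R ≈ 4.5954.
Law of sines: QR = PQ·sin P/sin R ≈ 7.586.
Area = ½·PQ·RP·sin P ≈ 7.641.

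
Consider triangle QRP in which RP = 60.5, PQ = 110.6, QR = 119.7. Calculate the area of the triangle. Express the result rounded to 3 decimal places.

3322.708

Semiperimeter s = (60.5 + 110.6 + 119.7)/2 = 145.4.
Heron's formula: area = √(145.4·84.9·34.8·25.7) ≈ 3322.7.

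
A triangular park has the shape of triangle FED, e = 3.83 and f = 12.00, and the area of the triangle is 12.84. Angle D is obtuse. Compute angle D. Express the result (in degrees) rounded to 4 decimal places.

From area = ½·f·e·sin D, we get sin D = 2·area/(f·e) ≈ 0.55875.
Taking the obtuse solution, ∠D ≈ 146.03°.

146.0308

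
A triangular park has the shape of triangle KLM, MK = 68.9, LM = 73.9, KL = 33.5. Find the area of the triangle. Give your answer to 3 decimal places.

Semiperimeter s = (73.9 + 68.9 + 33.5)/2 = 88.15.
Heron's formula: area = √(88.15·14.25·19.25·54.65) ≈ 1149.6.

1149.553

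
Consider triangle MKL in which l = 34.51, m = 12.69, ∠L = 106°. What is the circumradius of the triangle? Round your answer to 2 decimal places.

R ≈ 17.95

Law of sines: sin M = m·sin L/l ≈ 0.35347.
Since l ≥ m, only the acute value applies: ∠M ≈ 20.70°.
Then ∠K = 180° − ∠L − ∠M ≈ 53.30°.
Law of sines gives k = l·sin K/sin L ≈ 28.784.
Circumradius = l/(2 sin L) ≈ 17.95.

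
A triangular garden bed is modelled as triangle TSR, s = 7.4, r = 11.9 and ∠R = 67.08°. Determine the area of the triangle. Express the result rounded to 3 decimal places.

Law of sines: sin S = s·sin R/r ≈ 0.57275.
Since r ≥ s, only the acute value applies: ∠S ≈ 34.94°.
Then ∠T = 180° − ∠R − ∠S ≈ 77.98°.
Law of sines gives t = r·sin T/sin R ≈ 12.637.
Area = ½·r·s·sin T ≈ 43.064.

area ≈ 43.064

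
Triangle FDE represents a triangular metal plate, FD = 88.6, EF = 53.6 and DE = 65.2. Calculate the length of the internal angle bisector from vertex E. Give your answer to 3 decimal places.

By the law of cosines, cos E = (DE² + EF² − FD²) / (2·DE·EF) ≈ -0.10387, so ∠E ≈ 95.96°.
The bisector from E has length 2·DE·EF·cos(∠E/2)/(DE+EF) ≈ 39.382.

39.382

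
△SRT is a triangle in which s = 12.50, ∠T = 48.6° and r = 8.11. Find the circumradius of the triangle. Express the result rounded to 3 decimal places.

6.251

By the law of cosines, t² = s² + r² − 2·s·r·cos T = 87.941, so t ≈ 9.3777.
Area = ½·s·r·sin T ≈ 38.021.
Circumradius = t/(2 sin T) ≈ 6.2509.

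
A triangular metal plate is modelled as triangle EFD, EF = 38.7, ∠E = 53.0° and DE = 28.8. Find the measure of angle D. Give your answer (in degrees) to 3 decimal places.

By the law of cosines, FD² = DE² + EF² − 2·DE·EF·cos E = 985.61, so FD ≈ 31.394.
Law of cosines again: cos D = (FD² + DE² − EF²)/(2·FD·DE) ≈ 0.17550, so ∠D ≈ 79.89°.

∠D ≈ 79.892°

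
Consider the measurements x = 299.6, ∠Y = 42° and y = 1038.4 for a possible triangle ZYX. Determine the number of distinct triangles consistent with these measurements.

x·sin Y = 299.6·sin(42°) ≈ 200.5.
Since y ≥ x, exactly one triangle exists.

1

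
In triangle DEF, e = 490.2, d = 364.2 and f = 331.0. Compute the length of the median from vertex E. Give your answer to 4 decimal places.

Median from E: ½√(2·f² + 2·d² − e²) ≈ 247.04.

m_E ≈ 247.0371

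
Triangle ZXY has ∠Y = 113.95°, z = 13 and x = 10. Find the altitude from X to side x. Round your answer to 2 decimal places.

h_X ≈ 11.88

By the law of cosines, y² = z² + x² − 2·z·x·cos Y = 374.54, so y ≈ 19.353.
Area = ½·z·x·sin Y ≈ 59.404.
The altitude from X has length 2·area/x ≈ 11.881.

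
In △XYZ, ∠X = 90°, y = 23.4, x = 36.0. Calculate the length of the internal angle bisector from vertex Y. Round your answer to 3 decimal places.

29.164

Law of sines: sin Y = y·sin X/x ≈ 0.65000.
Since x ≥ y, only the acute value applies: ∠Y ≈ 40.54°.
Then ∠Z = 180° − ∠X − ∠Y ≈ 49.46°.
Law of sines gives z = x·sin Z/sin X ≈ 27.358.
The bisector from Y has length 2·z·x·cos(∠Y/2)/(z+x) ≈ 29.164.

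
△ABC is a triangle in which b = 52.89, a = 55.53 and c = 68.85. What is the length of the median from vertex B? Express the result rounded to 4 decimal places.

Median from B: ½√(2·c² + 2·a² − b²) ≈ 56.68.

m_B ≈ 56.6799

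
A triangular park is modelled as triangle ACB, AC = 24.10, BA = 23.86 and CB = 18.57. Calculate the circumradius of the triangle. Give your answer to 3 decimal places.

R ≈ 13.005

By the law of cosines, cos A = (BA² + AC² − CB²) / (2·BA·AC) ≈ 0.70020, so ∠A ≈ 45.56°.
Circumradius = CB/(2 sin A) ≈ 13.005.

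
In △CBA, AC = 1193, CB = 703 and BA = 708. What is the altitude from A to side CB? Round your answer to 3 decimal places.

Semiperimeter s = (708 + 1193 + 703)/2 = 1302.
Heron's formula: area = √(1302·594·109·599) ≈ 2.2471e+05.
The altitude from A has length 2·area/CB ≈ 639.29.

639.293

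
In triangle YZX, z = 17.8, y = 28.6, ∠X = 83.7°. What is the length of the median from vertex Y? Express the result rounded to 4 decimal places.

21.5747

By the law of cosines, x² = y² + z² − 2·y·z·cos X = 1023.1, so x ≈ 31.986.
Median from Y: ½√(2·z² + 2·x² − y²) ≈ 21.575.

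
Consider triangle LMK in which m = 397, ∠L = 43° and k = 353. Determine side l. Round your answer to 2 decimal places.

277.91

By the law of cosines, l² = m² + k² − 2·m·k·cos L = 77233, so l ≈ 277.91.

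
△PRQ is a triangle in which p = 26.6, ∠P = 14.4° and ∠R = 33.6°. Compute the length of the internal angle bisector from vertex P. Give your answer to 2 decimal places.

t_P ≈ 67.32

The third angle is ∠Q = 180° − ∠P − ∠R = 132.00°.
Law of sines: r = p·sin R/sin P ≈ 59.191.
Law of sines: q = p·sin Q/sin P ≈ 79.487.
The bisector from P has length 2·r·q·cos(∠P/2)/(r+q) ≈ 67.319.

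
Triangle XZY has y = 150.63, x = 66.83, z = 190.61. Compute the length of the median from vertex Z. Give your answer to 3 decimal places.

Median from Z: ½√(2·y² + 2·x² − z²) ≈ 67.043.

m_Z ≈ 67.043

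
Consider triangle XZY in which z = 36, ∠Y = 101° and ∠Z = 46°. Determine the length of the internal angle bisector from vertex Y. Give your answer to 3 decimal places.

The third angle is ∠X = 180° − ∠Z − ∠Y = 33.00°.
Law of sines: x = z·sin X/sin Z ≈ 27.257.
Law of sines: y = z·sin Y/sin Z ≈ 49.126.
The bisector from Y has length 2·x·z·cos(∠Y/2)/(x+z) ≈ 19.734.

t_Y ≈ 19.734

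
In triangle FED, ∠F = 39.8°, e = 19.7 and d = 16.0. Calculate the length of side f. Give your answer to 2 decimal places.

By the law of cosines, f² = e² + d² − 2·e·d·cos F = 159.76, so f ≈ 12.64.

12.64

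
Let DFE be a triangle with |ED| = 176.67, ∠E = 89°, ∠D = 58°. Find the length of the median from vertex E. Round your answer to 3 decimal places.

164.760

The third angle is ∠F = 180° − ∠E − ∠D = 33.00°.
Law of sines: |FE| = |ED|·sin D/sin F ≈ 275.09.
Law of sines: |DF| = |ED|·sin E/sin F ≈ 324.33.
Median from E: ½√(2·|FE|² + 2·|ED|² − |DF|²) ≈ 164.76.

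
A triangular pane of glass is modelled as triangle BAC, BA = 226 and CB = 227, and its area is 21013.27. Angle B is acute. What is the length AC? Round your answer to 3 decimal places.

209.190

From area = ½·CB·BA·sin B, we get sin B = 2·area/(CB·BA) ≈ 0.81920.
Taking the acute solution, ∠B ≈ 55.00°.
Law of cosines then gives AC ≈ 209.19.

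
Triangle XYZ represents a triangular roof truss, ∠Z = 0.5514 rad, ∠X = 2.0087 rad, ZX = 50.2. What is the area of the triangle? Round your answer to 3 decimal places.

1088.376

The third angle is ∠Y = π − ∠Z − ∠X = 0.5815 rad.
Law of sines: YZ = ZX·sin X/sin Y ≈ 82.77.
Law of sines: XY = ZX·sin Z/sin Y ≈ 47.879.
Area = ½·ZX·YZ·sin Z ≈ 1088.4.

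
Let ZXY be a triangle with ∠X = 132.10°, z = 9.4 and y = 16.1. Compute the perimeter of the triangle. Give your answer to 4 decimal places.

By the law of cosines, x² = y² + z² − 2·y·z·cos X = 550.49, so x ≈ 23.463.
Semiperimeter s = (9.4+23.463+16.1)/2 = 24.481.
Perimeter = 9.4 + 23.463 + 16.1 = 48.963.

perimeter ≈ 48.9626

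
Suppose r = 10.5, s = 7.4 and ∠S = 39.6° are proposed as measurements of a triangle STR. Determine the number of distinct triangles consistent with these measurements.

r·sin S = 10.5·sin(39.6°) ≈ 6.693.
Since r sin S < s < r (6.693 < 7.4 < 10.5), two triangles exist.

2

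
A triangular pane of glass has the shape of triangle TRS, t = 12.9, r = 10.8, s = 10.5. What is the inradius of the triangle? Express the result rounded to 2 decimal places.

3.20

Semiperimeter p = (12.9 + 10.8 + 10.5)/2 = 17.1.
Heron's formula: area = √(17.1·4.2·6.3·6.6) ≈ 54.647.
Inradius = area/p = 54.647/17.1 ≈ 3.1957.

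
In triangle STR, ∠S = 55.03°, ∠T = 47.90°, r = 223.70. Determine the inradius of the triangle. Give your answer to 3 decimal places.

53.631

The third angle is ∠R = 180° − ∠S − ∠T = 77.07°.
Law of sines: s = r·sin S/sin R ≈ 188.08.
Law of sines: t = r·sin T/sin R ≈ 170.3.
Area = ½·r·s·sin T ≈ 15609.
Semiperimeter p = (188.08+170.3+223.7)/2 = 291.04.
Inradius = area/p = 15609/291.04 ≈ 53.631.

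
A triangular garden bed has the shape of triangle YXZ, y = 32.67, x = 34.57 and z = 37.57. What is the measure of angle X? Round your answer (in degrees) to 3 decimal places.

58.470

By the law of cosines, cos X = (z² + y² − x²) / (2·z·y) ≈ 0.52295, so ∠X ≈ 58.47°.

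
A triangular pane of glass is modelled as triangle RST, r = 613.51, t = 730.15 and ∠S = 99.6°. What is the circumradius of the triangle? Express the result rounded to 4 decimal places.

521.8276

By the law of cosines, s² = t² + r² − 2·t·r·cos S = 1.0589e+06, so s ≈ 1029.
Area = ½·t·r·sin S ≈ 2.2084e+05.
Circumradius = s/(2 sin S) ≈ 521.83.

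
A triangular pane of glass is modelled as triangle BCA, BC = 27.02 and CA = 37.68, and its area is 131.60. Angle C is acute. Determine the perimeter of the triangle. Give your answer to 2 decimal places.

From area = ½·BC·CA·sin C, we get sin C = 2·area/(BC·CA) ≈ 0.25852.
Taking the acute solution, ∠C ≈ 14.98°.
Law of cosines then gives AB ≈ 13.522.
Perimeter = 37.68 + 13.522 + 27.02 = 78.222.

78.22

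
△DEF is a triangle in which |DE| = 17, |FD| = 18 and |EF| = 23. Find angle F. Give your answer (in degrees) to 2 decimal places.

By the law of cosines, cos F = (|EF|² + |FD|² − |DE|²) / (2·|EF|·|FD|) ≈ 0.68116, so ∠F ≈ 47.07°.

47.07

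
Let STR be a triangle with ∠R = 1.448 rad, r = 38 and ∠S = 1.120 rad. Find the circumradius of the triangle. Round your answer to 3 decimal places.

The third angle is ∠T = π − ∠R − ∠S = 0.574 rad.
Law of sines: s = r·sin S/sin R ≈ 34.463.
Law of sines: t = r·sin T/sin R ≈ 20.777.
Circumradius = r/(2 sin R) ≈ 19.144.

19.144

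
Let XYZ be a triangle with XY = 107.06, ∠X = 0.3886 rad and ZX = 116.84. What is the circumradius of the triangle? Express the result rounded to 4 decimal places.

58.4370

By the law of cosines, YZ² = ZX² + XY² − 2·ZX·XY·cos X = 1961, so YZ ≈ 44.283.
Area = ½·ZX·XY·sin X ≈ 2369.8.
Circumradius = YZ/(2 sin X) ≈ 58.437.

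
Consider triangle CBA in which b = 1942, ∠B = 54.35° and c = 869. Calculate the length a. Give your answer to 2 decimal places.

Law of sines: sin C = c·sin B/b ≈ 0.36362.
Since b ≥ c, only the acute value applies: ∠C ≈ 21.32°.
Then ∠A = 180° − ∠B − ∠C ≈ 104.33°.
Law of sines gives a = b·sin A/sin B ≈ 2315.5.

2315.55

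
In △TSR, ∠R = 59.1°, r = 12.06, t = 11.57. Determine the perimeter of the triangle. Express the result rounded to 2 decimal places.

Law of sines: sin T = t·sin R/r ≈ 0.82320.
Since r ≥ t, only the acute value applies: ∠T ≈ 55.41°.
Then ∠S = 180° − ∠R − ∠T ≈ 65.49°.
Law of sines gives s = r·sin S/sin R ≈ 12.789.
Semiperimeter p = (11.57+12.789+12.06)/2 = 18.209.
Perimeter = 11.57 + 12.789 + 12.06 = 36.419.

perimeter ≈ 36.42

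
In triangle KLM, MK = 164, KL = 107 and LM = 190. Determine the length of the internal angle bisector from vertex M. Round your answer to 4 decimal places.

By the law of cosines, cos M = (LM² + MK² − KL²) / (2·LM·MK) ≈ 0.82713, so ∠M ≈ 34.19°.
The bisector from M has length 2·LM·MK·cos(∠M/2)/(LM+MK) ≈ 168.27.

168.2652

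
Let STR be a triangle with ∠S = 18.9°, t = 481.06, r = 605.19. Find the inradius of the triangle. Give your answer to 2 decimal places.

72.40

By the law of cosines, s² = t² + r² − 2·t·r·cos S = 46801, so s ≈ 216.34.
Area = ½·t·r·sin S ≈ 47151.
Semiperimeter p = (216.34+481.06+605.19)/2 = 651.29.
Inradius = area/p = 47151/651.29 ≈ 72.397.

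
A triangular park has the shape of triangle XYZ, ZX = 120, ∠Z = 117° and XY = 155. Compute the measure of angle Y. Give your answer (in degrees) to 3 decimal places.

43.615

Law of sines: sin Y = ZX·sin Z/XY ≈ 0.68981.
Since XY ≥ ZX, only the acute value applies: ∠Y ≈ 43.62°.
Then ∠X = 180° − ∠Z − ∠Y ≈ 19.38°.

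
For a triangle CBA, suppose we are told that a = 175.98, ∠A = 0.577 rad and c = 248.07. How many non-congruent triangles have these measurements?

c·sin A = 248.07·sin(0.577 rad) ≈ 135.3.
Since c sin A < a < c (135.3 < 175.98 < 248.07), two triangles exist.

2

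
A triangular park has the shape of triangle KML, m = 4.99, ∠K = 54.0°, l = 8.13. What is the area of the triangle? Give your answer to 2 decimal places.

Area = ½·m·l·sin K ≈ 16.41.

area ≈ 16.41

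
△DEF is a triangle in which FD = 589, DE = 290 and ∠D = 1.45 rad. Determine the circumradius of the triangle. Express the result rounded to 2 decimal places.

314.48

By the law of cosines, EF² = FD² + DE² − 2·FD·DE·cos D = 3.8985e+05, so EF ≈ 624.38.
Area = ½·FD·DE·sin D ≈ 84783.
Circumradius = EF/(2 sin D) ≈ 314.48.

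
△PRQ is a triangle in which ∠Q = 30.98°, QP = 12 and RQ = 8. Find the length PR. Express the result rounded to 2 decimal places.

6.59

By the law of cosines, PR² = RQ² + QP² − 2·RQ·QP·cos Q = 43.389, so PR ≈ 6.5871.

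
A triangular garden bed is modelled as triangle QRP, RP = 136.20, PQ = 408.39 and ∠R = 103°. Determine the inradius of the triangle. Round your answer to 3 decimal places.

Law of sines: sin Q = RP·sin R/PQ ≈ 0.32496.
Since PQ ≥ RP, only the acute value applies: ∠Q ≈ 18.96°.
Then ∠P = 180° − ∠R − ∠Q ≈ 58.04°.
Law of sines gives QR = PQ·sin P/sin R ≈ 355.59.
Area = ½·PQ·RP·sin P ≈ 23595.
Semiperimeter s = (136.2+408.39+355.59)/2 = 450.09.
Inradius = area/s = 23595/450.09 ≈ 52.423.

r ≈ 52.423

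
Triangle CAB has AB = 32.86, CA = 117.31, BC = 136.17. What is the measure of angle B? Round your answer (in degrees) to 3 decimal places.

By the law of cosines, cos B = (AB² + BC² − CA²) / (2·AB·BC) ≈ 0.65486, so ∠B ≈ 49.09°.

49.091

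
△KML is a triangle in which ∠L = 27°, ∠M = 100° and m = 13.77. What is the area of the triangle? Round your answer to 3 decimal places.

area ≈ 34.905

The third angle is ∠K = 180° − ∠M − ∠L = 53.00°.
Law of sines: k = m·sin K/sin M ≈ 11.167.
Law of sines: l = m·sin L/sin M ≈ 6.3479.
Area = ½·m·k·sin L ≈ 34.905.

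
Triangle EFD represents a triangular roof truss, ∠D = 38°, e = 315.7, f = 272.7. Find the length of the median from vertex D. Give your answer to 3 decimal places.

m_D ≈ 278.260

By the law of cosines, d² = e² + f² − 2·e·f·cos D = 38350, so d ≈ 195.83.
Median from D: ½√(2·e² + 2·f² − d²) ≈ 278.26.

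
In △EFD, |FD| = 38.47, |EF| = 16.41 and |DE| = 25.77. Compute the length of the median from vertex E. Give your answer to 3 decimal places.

m_E ≈ 9.834

Median from E: ½√(2·|DE|² + 2·|EF|² − |FD|²) ≈ 9.8339.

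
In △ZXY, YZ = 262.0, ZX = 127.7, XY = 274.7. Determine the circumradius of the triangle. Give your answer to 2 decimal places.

By the law of cosines, cos Z = (YZ² + ZX² − XY²) / (2·YZ·ZX) ≈ 0.14184, so ∠Z ≈ 81.85°.
Circumradius = XY/(2 sin Z) ≈ 138.75.

R ≈ 138.75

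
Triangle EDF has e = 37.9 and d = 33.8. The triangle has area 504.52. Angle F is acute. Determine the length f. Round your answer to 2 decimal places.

31.63

From area = ½·e·d·sin F, we get sin F = 2·area/(e·d) ≈ 0.78768.
Taking the acute solution, ∠F ≈ 51.97°.
Law of cosines then gives f ≈ 31.63.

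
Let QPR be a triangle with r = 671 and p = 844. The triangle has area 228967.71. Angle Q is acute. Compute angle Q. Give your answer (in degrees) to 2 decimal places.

∠Q ≈ 53.96°

From area = ½·p·r·sin Q, we get sin Q = 2·area/(p·r) ≈ 0.80861.
Taking the acute solution, ∠Q ≈ 53.96°.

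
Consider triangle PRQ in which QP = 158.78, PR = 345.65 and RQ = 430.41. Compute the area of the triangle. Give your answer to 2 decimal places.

Semiperimeter s = (430.41 + 158.78 + 345.65)/2 = 467.42.
Heron's formula: area = √(467.42·37.01·308.64·121.77) ≈ 25498.

25498.20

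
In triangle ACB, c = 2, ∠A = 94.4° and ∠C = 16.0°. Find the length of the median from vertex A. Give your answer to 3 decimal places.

3.470

The third angle is ∠B = 180° − ∠A − ∠C = 69.60°.
Law of sines: a = c·sin A/sin C ≈ 7.2345.
Law of sines: b = c·sin B/sin C ≈ 6.8008.
Median from A: ½√(2·c² + 2·b² − a²) ≈ 3.47.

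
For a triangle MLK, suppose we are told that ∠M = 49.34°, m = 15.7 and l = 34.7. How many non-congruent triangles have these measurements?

0

l·sin M = 34.7·sin(49.34°) ≈ 26.32.
Since m = 15.7 < 26.32 = l sin M, no triangle exists.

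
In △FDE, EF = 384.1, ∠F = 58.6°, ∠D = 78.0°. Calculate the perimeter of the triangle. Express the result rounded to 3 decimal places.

The third angle is ∠E = 180° − ∠F − ∠D = 43.40°.
Law of sines: DE = EF·sin F/sin D ≈ 335.17.
Law of sines: FD = EF·sin E/sin D ≈ 269.81.
Semiperimeter s = (335.17+384.1+269.81)/2 = 494.54.
Perimeter = 335.17 + 384.1 + 269.81 = 989.08.

perimeter ≈ 989.079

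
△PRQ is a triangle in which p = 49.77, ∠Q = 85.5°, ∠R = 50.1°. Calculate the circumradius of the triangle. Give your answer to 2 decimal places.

35.57

The third angle is ∠P = 180° − ∠R − ∠Q = 44.40°.
Law of sines: r = p·sin R/sin P ≈ 54.572.
Law of sines: q = p·sin Q/sin P ≈ 70.915.
Circumradius = p/(2 sin P) ≈ 35.567.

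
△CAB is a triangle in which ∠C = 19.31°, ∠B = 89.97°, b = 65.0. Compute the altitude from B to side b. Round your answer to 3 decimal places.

20.289

The third angle is ∠A = 180° − ∠B − ∠C = 70.72°.
Law of sines: c = b·sin C/sin B ≈ 21.494.
Law of sines: a = b·sin A/sin B ≈ 61.355.
Area = ½·b·c·sin A ≈ 659.38.
The altitude from B has length 2·area/b ≈ 20.289.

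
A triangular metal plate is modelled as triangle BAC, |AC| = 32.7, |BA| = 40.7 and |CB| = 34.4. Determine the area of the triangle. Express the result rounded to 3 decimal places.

Semiperimeter s = (32.7 + 34.4 + 40.7)/2 = 53.9.
Heron's formula: area = √(53.9·21.2·19.5·13.2) ≈ 542.33.

542.334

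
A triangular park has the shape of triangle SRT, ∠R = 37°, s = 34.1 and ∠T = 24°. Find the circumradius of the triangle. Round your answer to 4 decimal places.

The third angle is ∠S = 180° − ∠R − ∠T = 119.00°.
Law of sines: r = s·sin R/sin S ≈ 23.464.
Law of sines: t = s·sin T/sin S ≈ 15.858.
Circumradius = s/(2 sin S) ≈ 19.494.

19.4942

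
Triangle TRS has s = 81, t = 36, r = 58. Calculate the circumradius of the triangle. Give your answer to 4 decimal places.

By the law of cosines, cos T = (r² + s² − t²) / (2·r·s) ≈ 0.91837, so ∠T ≈ 23.31°.
Circumradius = t/(2 sin T) ≈ 45.486.

45.4863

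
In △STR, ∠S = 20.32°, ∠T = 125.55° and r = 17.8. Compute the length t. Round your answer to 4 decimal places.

25.8117

The third angle is ∠R = 180° − ∠S − ∠T = 34.13°.
Law of sines: t = r·sin T/sin R ≈ 25.812.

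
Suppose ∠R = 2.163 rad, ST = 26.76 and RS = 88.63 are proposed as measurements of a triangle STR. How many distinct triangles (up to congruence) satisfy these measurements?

RS·sin R = 88.63·sin(2.163 rad) ≈ 73.54.
Since ∠R is not acute, a triangle exists only if ST > RS; here ST ≤ RS, so there is no triangle.

0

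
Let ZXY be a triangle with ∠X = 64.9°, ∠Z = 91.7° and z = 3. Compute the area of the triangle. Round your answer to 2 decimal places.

The third angle is ∠Y = 180° − ∠Z − ∠X = 23.40°.
Law of sines: x = z·sin X/sin Z ≈ 2.7179.
Law of sines: y = z·sin Y/sin Z ≈ 1.192.
Area = ½·z·x·sin Y ≈ 1.6191.

1.62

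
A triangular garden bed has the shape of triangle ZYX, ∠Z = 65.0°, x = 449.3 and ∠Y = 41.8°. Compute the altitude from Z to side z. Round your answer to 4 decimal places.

The third angle is ∠X = 180° − ∠Z − ∠Y = 73.20°.
Law of sines: z = x·sin Z/sin X ≈ 425.36.
Law of sines: y = x·sin Y/sin X ≈ 312.82.
Area = ½·x·z·sin Y ≈ 63692.
The altitude from Z has length 2·area/z ≈ 299.47.

299.4730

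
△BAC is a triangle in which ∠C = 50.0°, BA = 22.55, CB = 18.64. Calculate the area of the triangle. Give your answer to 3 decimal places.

Law of sines: sin A = CB·sin C/BA ≈ 0.63322.
Since BA ≥ CB, only the acute value applies: ∠A ≈ 39.29°.
Then ∠B = 180° − ∠C − ∠A ≈ 90.71°.
Law of sines gives AC = BA·sin B/sin C ≈ 29.435.
Area = ½·BA·CB·sin B ≈ 210.15.

210.150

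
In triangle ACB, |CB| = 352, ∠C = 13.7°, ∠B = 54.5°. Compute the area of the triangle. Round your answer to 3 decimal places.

12865.235

The third angle is ∠A = 180° − ∠C − ∠B = 111.80°.
Law of sines: |BA| = |CB|·sin C/sin A ≈ 89.788.
Law of sines: |AC| = |CB|·sin B/sin A ≈ 308.64.
Area = ½·|CB|·|BA|·sin B ≈ 12865.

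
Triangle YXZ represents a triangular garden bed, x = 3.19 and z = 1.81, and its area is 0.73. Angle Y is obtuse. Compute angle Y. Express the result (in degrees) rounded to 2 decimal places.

From area = ½·x·z·sin Y, we get sin Y = 2·area/(x·z) ≈ 0.25286.
Taking the obtuse solution, ∠Y ≈ 165.35°.

∠Y ≈ 165.35°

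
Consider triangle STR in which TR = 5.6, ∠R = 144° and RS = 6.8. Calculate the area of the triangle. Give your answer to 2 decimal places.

area ≈ 11.19

Area = ½·TR·RS·sin R ≈ 11.191.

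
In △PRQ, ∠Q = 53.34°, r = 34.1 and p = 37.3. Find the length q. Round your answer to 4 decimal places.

32.1753

By the law of cosines, q² = p² + r² − 2·p·r·cos Q = 1035.2, so q ≈ 32.175.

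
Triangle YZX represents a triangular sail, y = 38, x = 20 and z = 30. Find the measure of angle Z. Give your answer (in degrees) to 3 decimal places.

51.607

By the law of cosines, cos Z = (x² + y² − z²) / (2·x·y) ≈ 0.62105, so ∠Z ≈ 51.61°.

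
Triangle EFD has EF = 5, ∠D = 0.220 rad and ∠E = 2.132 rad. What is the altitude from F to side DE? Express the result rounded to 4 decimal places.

h_F ≈ 4.2331

The third angle is ∠F = π − ∠D − ∠E = 0.790 rad.
Law of sines: FD = EF·sin E/sin D ≈ 19.397.
Law of sines: DE = EF·sin F/sin D ≈ 16.269.
Area = ½·EF·FD·sin F ≈ 34.434.
The altitude from F has length 2·area/DE ≈ 4.2331.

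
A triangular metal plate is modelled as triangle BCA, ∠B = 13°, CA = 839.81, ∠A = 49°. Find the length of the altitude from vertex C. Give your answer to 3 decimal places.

The third angle is ∠C = 180° − ∠A − ∠B = 118.00°.
Law of sines: AB = CA·sin C/sin B ≈ 3296.3.
Law of sines: BC = CA·sin A/sin B ≈ 2817.6.
Area = ½·CA·AB·sin A ≈ 1.0446e+06.
The altitude from C has length 2·area/AB ≈ 633.81.

633.813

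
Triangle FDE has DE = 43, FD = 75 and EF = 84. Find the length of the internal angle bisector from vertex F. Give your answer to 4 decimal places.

By the law of cosines, cos F = (EF² + FD² − DE²) / (2·EF·FD) ≈ 0.85968, so ∠F ≈ 0.5361 rad.
The bisector from F has length 2·EF·FD·cos(∠F/2)/(EF+FD) ≈ 76.415.

t_F ≈ 76.4149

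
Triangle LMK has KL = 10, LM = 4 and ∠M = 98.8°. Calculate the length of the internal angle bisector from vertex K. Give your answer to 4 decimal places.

Law of sines: sin K = LM·sin M/KL ≈ 0.39529.
Since KL ≥ LM, only the acute value applies: ∠K ≈ 23.28°.
Then ∠L = 180° − ∠M − ∠K ≈ 57.92°.
Law of sines gives MK = KL·sin L/sin M ≈ 8.5736.
The bisector from K has length 2·MK·KL·cos(∠K/2)/(MK+KL) ≈ 9.0421.

t_K ≈ 9.0421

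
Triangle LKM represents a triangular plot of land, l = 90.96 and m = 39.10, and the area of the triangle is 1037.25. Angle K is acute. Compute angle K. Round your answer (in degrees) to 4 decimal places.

∠K ≈ 35.6824°

From area = ½·m·l·sin K, we get sin K = 2·area/(m·l) ≈ 0.58329.
Taking the acute solution, ∠K ≈ 35.68°.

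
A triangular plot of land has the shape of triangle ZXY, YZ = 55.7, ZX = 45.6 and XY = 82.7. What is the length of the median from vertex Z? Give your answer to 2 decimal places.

Median from Z: ½√(2·YZ² + 2·ZX² − XY²) ≈ 29.683.

m_Z ≈ 29.68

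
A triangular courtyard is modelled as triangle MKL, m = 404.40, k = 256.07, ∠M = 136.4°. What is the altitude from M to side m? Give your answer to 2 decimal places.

h_M ≈ 77.89

Law of sines: sin K = k·sin M/m ≈ 0.43667.
Since m ≥ k, only the acute value applies: ∠K ≈ 25.89°.
Then ∠L = 180° − ∠M − ∠K ≈ 17.71°.
Law of sines gives l = m·sin L/sin M ≈ 178.37.
Area = ½·m·k·sin L ≈ 15749.
The altitude from M has length 2·area/m ≈ 77.888.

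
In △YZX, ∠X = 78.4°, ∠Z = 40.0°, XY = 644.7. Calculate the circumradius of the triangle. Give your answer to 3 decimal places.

The third angle is ∠Y = 180° − ∠Z − ∠X = 61.60°.
Law of sines: ZX = XY·sin Y/sin Z ≈ 882.27.
Law of sines: YZ = XY·sin X/sin Z ≈ 982.49.
Circumradius = XY/(2 sin Z) ≈ 501.49.

R ≈ 501.488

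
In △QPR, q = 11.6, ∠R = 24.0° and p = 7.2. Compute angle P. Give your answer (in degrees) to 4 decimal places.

By the law of cosines, r² = q² + p² − 2·q·p·cos R = 33.801, so r ≈ 5.8139.
Law of cosines again: cos P = (r² + q² − p²)/(2·r·q) ≈ 0.86387, so ∠P ≈ 30.25°.

∠P ≈ 30.2456°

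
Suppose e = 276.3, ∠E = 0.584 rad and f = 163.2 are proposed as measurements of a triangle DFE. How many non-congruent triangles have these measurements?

1

f·sin E = 163.2·sin(0.584 rad) ≈ 89.98.
Since e ≥ f, exactly one triangle exists.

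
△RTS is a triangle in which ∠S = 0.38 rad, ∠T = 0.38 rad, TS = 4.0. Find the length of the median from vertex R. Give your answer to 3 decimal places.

The third angle is ∠R = π − ∠T − ∠S = 2.382 rad.
Law of sines: SR = TS·sin T/sin R ≈ 2.1536.
Law of sines: RT = TS·sin S/sin R ≈ 2.1536.
Median from R: ½√(2·SR² + 2·RT² − TS²) ≈ 0.79883.

0.799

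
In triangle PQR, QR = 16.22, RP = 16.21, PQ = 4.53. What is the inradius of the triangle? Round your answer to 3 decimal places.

r ≈ 1.968

Semiperimeter s = (16.22 + 16.21 + 4.53)/2 = 18.48.
Heron's formula: area = √(18.48·2.26·2.27·13.95) ≈ 36.367.
Inradius = area/s = 36.367/18.48 ≈ 1.9679.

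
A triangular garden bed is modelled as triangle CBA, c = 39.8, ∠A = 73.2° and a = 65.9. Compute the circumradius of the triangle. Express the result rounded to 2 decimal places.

34.42

Law of sines: sin C = c·sin A/a ≈ 0.57817.
Since a ≥ c, only the acute value applies: ∠C ≈ 35.32°.
Then ∠B = 180° − ∠A − ∠C ≈ 71.48°.
Law of sines gives b = a·sin B/sin A ≈ 65.272.
Circumradius = a/(2 sin A) ≈ 34.419.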